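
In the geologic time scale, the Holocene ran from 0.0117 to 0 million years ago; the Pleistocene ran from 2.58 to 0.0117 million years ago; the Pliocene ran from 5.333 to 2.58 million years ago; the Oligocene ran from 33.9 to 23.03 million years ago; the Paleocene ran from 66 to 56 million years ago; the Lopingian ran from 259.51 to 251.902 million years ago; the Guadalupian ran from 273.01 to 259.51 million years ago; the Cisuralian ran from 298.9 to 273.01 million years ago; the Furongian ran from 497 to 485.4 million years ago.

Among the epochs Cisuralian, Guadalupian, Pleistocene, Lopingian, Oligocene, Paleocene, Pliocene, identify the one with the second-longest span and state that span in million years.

Guadalupian, 13.5 million years

Start − end for each: Cisuralian 298.9 − 273.01 = 25.89; Guadalupian 273.01 − 259.51 = 13.5; Pleistocene 2.58 − 0.0117 = 2.5683; Lopingian 259.51 − 251.902 = 7.608; Oligocene 33.9 − 23.03 = 10.87; Paleocene 66 − 56 = 10; Pliocene 5.333 − 2.58 = 2.753.
Ranking these from longest: Cisuralian > Guadalupian > Oligocene > Paleocene > Lopingian > Pliocene > Pleistocene.
Position 2 in that ranking is Guadalupian, which lasted 13.5 Myr.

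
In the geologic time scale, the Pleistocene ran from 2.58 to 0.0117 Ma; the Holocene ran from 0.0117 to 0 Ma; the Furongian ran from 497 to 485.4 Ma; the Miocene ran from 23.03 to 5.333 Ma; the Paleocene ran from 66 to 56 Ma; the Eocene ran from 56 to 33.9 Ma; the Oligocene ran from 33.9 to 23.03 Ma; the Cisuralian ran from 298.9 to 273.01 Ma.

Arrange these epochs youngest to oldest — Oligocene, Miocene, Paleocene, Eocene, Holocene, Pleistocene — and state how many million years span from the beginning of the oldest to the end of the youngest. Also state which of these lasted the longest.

Holocene → Pleistocene → Miocene → Oligocene → Eocene → Paleocene; total span 66 Myr; longest is Eocene

From the excerpt: Oligocene 33.9–23.03; Miocene 23.03–5.333; Paleocene 66–56; Eocene 56–33.9; Holocene 0.0117–0; Pleistocene 2.58–0.0117 (Ma).
Larger Ma is earlier, so the oldest is Paleocene and the youngest is Holocene; youngest to oldest: Holocene, Pleistocene, Miocene, Oligocene, Eocene, Paleocene.
Oldest start 66 minus youngest end 0 gives 66 Myr overall.
Individual lengths (start − end): Miocene 17.697; Eocene 22.1; Paleocene 10; Holocene 0.0117; Oligocene 10.87; Pleistocene 2.5683. The largest is Eocene at 22.1 Myr.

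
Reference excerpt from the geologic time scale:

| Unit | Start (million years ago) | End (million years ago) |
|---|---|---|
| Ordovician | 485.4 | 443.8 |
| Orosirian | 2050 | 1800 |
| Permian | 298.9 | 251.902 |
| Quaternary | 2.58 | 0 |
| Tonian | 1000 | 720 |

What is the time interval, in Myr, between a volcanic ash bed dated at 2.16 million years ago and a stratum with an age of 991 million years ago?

988.84 million years

991 − 2.16 = 988.84 million years.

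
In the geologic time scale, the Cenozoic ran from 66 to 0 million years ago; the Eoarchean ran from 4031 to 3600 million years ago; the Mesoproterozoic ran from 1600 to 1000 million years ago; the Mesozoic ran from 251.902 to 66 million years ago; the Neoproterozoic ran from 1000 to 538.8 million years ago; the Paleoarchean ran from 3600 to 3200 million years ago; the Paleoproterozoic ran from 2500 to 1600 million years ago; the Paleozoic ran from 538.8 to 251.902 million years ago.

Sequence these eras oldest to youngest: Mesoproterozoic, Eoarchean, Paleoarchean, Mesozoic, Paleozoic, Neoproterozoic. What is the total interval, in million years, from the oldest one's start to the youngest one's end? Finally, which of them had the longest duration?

From the excerpt: Mesoproterozoic 1600–1000; Eoarchean 4031–3600; Paleoarchean 3600–3200; Mesozoic 251.902–66; Paleozoic 538.8–251.902; Neoproterozoic 1000–538.8 (Ma).
Larger Ma is earlier, so the oldest is Eoarchean and the youngest is Mesozoic; oldest to youngest: Eoarchean, Paleoarchean, Mesoproterozoic, Neoproterozoic, Paleozoic, Mesozoic.
Oldest start 4031 minus youngest end 66 gives 3965 Myr overall.
Individual lengths (start − end): Paleoarchean 400; Mesoproterozoic 600; Mesozoic 185.902; Eoarchean 431; Neoproterozoic 461.2; Paleozoic 286.898. The largest is Mesoproterozoic at 600 Myr.

Eoarchean → Paleoarchean → Mesoproterozoic → Neoproterozoic → Paleozoic → Mesozoic; total span 3965 Myr; longest is Mesoproterozoic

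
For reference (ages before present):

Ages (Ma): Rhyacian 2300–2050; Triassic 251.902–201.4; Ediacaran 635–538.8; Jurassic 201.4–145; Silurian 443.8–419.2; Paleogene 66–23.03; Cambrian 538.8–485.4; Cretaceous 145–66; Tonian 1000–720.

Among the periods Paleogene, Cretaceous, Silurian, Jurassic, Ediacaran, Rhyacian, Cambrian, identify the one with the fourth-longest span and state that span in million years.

Durations: Paleogene 42.97; Cretaceous 79; Silurian 24.6; Jurassic 56.4; Ediacaran 96.2; Rhyacian 250; Cambrian 53.4 Myr.
Sorted longest-first: Rhyacian (250), Ediacaran (96.2), Cretaceous (79), Jurassic (56.4), Cambrian (53.4), Paleogene (42.97), Silurian (24.6).
The fourth longest is Jurassic at 56.4 Myr.

Jurassic, 56.4 million years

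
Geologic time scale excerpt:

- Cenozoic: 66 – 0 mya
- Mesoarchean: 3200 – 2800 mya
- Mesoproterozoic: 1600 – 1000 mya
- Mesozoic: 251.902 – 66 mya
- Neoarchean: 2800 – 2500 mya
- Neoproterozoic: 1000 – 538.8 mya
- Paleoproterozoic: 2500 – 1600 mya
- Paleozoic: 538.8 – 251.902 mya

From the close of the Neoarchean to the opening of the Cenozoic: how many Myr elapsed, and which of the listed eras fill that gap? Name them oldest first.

The Neoarchean closes at 2500 Ma and the Cenozoic opens at 66 Ma, so the interval is 2500 − 66 = 2434 Myr.
An era fits inside if it starts at or after 2500 Ma and ends at or before 66 Ma; oldest first that gives Paleoproterozoic, Mesoproterozoic, Neoproterozoic, Paleozoic, Mesozoic.

2434 million years; Paleoproterozoic, Mesoproterozoic, Neoproterozoic, Paleozoic, Mesozoic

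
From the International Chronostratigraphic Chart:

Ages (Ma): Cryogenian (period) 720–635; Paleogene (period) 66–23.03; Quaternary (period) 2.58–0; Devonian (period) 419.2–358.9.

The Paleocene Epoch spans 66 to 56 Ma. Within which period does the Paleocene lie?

The Paleocene (66–56 Ma) lies entirely within 66–23.03 Ma, the Paleogene Period.

Paleogene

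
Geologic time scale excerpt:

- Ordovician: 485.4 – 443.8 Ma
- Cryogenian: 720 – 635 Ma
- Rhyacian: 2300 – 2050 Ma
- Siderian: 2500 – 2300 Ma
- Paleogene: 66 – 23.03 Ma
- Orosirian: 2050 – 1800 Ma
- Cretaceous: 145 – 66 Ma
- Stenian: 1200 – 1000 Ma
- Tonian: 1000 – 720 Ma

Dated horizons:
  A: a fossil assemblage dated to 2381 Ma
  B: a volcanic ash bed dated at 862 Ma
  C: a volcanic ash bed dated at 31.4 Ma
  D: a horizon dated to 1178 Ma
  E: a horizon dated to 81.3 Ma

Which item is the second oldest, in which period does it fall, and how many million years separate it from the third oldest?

D, in the Stenian; 316 million years to B

Larger Ma means older, so oldest first: A 2381 > D 1178 > B 862 > E 81.3 > C 31.4.
Counting 2 along gives D (1178 Ma); the excerpt puts that inside the Stenian, 1200–1000 Ma.
Next in line is B (862 Ma), and 1178 − 862 = 316 Myr.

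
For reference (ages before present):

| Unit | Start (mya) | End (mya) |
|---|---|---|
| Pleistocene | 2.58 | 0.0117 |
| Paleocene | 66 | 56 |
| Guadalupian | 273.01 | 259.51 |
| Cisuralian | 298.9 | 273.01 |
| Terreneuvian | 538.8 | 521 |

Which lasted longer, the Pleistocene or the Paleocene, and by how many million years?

Paleocene, by 7.4317 million years

Pleistocene: 2.58 − 0.0117 = 2.5683 Myr.
Paleocene: 66 − 56 = 10 Myr.
Difference: 10 − 2.5683 = 7.4317 Myr, so the Paleocene was longer.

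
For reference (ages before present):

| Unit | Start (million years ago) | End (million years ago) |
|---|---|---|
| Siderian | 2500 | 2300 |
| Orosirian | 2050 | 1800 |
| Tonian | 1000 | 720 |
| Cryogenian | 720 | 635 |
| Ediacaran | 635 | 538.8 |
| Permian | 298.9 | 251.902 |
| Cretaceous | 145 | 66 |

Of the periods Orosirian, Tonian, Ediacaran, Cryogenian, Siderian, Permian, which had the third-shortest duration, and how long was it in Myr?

Durations: Orosirian 250; Tonian 280; Ediacaran 96.2; Cryogenian 85; Siderian 200; Permian 46.998 Myr.
Sorted shortest-first: Permian (46.998), Cryogenian (85), Ediacaran (96.2), Siderian (200), Orosirian (250), Tonian (280).
The third shortest is Ediacaran at 96.2 Myr.

Ediacaran, 96.2 million years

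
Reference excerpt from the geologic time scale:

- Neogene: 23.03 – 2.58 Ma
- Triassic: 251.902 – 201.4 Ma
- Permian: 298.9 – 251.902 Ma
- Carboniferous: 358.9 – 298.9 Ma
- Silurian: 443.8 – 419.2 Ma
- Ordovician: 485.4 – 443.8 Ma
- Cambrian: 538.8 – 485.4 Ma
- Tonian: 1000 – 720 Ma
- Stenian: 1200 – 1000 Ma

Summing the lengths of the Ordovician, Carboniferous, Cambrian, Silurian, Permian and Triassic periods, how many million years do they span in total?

Duration is start − end for each: (485.4 − 443.8) + (358.9 − 298.9) + (538.8 − 485.4) + (443.8 − 419.2) + (298.9 − 251.902) + (251.902 − 201.4).
That is 41.6 + 60 + 53.4 + 24.6 + 46.998 + 50.502, which totals 277.1 million years.

277.1 million years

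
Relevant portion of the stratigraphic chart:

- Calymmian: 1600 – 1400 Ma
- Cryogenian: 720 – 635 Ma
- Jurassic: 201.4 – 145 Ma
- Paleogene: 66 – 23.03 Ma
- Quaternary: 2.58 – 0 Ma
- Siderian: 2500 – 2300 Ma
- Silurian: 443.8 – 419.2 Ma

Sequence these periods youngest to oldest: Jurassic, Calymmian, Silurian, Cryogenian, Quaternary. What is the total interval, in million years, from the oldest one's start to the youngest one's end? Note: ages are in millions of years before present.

From the excerpt: Jurassic 201.4–145; Calymmian 1600–1400; Silurian 443.8–419.2; Cryogenian 720–635; Quaternary 2.58–0 (Ma).
Larger Ma is earlier, so the oldest is Calymmian and the youngest is Quaternary; youngest to oldest: Quaternary, Jurassic, Silurian, Cryogenian, Calymmian.
Oldest start 1600 minus youngest end 0 gives 1600 Myr overall.

Quaternary → Jurassic → Silurian → Cryogenian → Calymmian; total span 1600 Myr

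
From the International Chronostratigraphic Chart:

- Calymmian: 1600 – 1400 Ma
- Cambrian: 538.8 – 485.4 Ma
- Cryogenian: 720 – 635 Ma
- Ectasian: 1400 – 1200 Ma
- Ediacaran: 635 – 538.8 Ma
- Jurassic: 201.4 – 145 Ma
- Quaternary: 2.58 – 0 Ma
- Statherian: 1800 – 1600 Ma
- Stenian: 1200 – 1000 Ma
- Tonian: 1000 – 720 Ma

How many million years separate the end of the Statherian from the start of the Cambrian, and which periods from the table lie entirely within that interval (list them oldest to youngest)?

1061.2 million years; Calymmian, Ectasian, Stenian, Tonian, Cryogenian, Ediacaran

The Statherian closes at 1600 Ma and the Cambrian opens at 538.8 Ma, so the interval is 1600 − 538.8 = 1061.2 Myr.
A period fits inside if it starts at or after 1600 Ma and ends at or before 538.8 Ma; oldest first that gives Calymmian, Ectasian, Stenian, Tonian, Cryogenian, Ediacaran.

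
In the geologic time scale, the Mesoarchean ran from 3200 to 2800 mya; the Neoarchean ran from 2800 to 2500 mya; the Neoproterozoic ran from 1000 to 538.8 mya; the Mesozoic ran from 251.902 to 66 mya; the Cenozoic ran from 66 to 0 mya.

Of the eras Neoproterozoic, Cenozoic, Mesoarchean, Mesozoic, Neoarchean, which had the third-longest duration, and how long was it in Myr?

Start − end for each: Neoproterozoic 1000 − 538.8 = 461.2; Cenozoic 66 − 0 = 66; Mesoarchean 3200 − 2800 = 400; Mesozoic 251.902 − 66 = 185.902; Neoarchean 2800 − 2500 = 300.
Ranking these from longest: Neoproterozoic > Mesoarchean > Neoarchean > Mesozoic > Cenozoic.
Position 3 in that ranking is Neoarchean, which lasted 300 Myr.

Neoarchean, 300 million years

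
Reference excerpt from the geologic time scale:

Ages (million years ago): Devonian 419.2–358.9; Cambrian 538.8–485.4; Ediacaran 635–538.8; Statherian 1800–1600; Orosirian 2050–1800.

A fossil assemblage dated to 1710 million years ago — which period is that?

Statherian

1710 Ma lies between 1800 and 1600 Ma, so it falls in the Statherian.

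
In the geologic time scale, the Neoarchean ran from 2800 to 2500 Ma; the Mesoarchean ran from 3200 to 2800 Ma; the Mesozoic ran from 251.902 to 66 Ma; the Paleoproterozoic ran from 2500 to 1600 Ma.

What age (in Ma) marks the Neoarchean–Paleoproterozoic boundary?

The Neoarchean ends and the Paleoproterozoic begins at 2500 Ma.

2500 Ma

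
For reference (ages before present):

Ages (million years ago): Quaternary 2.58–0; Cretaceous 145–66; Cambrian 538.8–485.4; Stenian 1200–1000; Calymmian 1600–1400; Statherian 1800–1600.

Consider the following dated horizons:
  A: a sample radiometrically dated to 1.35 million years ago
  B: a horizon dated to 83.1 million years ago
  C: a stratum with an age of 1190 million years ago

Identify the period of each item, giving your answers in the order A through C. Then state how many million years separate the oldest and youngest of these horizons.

A — Quaternary; B — Cretaceous; C — Stenian; span 1188.65 million years

A: 1.35 Ma lies in 2.58–0 Ma, so Quaternary.
B: 83.1 Ma lies in 145–66 Ma, so Cretaceous.
C: 1190 Ma lies in 1200–1000 Ma, so Stenian.
Oldest = 1190 Ma, youngest = 1.35 Ma → span 1188.65 Myr.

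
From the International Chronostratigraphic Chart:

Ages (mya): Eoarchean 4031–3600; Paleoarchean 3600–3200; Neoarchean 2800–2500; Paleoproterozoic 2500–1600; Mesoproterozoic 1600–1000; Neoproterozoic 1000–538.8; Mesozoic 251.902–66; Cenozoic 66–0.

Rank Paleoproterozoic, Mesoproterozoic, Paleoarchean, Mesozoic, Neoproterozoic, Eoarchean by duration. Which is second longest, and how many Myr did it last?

Mesoproterozoic, 600 million years

Start − end for each: Paleoproterozoic 2500 − 1600 = 900; Mesoproterozoic 1600 − 1000 = 600; Paleoarchean 3600 − 3200 = 400; Mesozoic 251.902 − 66 = 185.902; Neoproterozoic 1000 − 538.8 = 461.2; Eoarchean 4031 − 3600 = 431.
Ranking these from longest: Paleoproterozoic > Mesoproterozoic > Neoproterozoic > Eoarchean > Paleoarchean > Mesozoic.
Position 2 in that ranking is Mesoproterozoic, which lasted 600 Myr.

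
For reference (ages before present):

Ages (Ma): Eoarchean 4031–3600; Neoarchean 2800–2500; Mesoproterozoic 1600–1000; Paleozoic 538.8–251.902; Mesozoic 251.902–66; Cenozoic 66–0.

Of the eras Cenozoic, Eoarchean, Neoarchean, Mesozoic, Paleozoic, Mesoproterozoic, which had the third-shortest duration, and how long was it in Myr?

Paleozoic, 286.898 million years

Start − end for each: Cenozoic 66 − 0 = 66; Eoarchean 4031 − 3600 = 431; Neoarchean 2800 − 2500 = 300; Mesozoic 251.902 − 66 = 185.902; Paleozoic 538.8 − 251.902 = 286.898; Mesoproterozoic 1600 − 1000 = 600.
Ranking these from shortest: Cenozoic < Mesozoic < Paleozoic < Neoarchean < Eoarchean < Mesoproterozoic.
Position 3 in that ranking is Paleozoic, which lasted 286.898 Myr.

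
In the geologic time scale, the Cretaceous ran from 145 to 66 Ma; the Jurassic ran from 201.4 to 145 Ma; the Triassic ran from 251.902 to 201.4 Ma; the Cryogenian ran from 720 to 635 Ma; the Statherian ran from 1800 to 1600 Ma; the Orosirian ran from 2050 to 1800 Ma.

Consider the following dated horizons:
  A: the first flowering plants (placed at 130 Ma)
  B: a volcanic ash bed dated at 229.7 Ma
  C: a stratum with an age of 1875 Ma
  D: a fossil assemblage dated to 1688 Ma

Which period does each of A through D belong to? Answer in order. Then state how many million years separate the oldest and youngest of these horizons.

A — Cretaceous; B — Triassic; C — Orosirian; D — Statherian; span 1745 million years

A: 130 Ma lies in 145–66 Ma, so Cretaceous.
B: 229.7 Ma lies in 251.902–201.4 Ma, so Triassic.
C: 1875 Ma lies in 2050–1800 Ma, so Orosirian.
D: 1688 Ma lies in 1800–1600 Ma, so Statherian.
Oldest = 1875 Ma, youngest = 130 Ma → span 1745 Myr.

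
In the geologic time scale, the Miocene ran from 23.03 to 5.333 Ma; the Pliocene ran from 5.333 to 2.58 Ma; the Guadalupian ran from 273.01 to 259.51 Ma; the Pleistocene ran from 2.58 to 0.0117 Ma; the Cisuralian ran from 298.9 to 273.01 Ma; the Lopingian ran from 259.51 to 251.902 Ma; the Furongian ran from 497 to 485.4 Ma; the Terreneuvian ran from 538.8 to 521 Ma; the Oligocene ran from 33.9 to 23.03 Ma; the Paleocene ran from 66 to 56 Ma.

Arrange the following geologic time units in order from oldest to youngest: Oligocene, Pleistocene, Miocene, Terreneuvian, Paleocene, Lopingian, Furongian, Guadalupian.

The oldest of these is Terreneuvian (starts 538.8 Ma) and the youngest is Pleistocene (ends 0.0117 Ma).
In between, by decreasing start age: Furongian (497), Guadalupian (273.01), Lopingian (259.51), Paleocene (66), Oligocene (33.9), Miocene (23.03).

Terreneuvian → Furongian → Guadalupian → Lopingian → Paleocene → Oligocene → Miocene → Pleistocene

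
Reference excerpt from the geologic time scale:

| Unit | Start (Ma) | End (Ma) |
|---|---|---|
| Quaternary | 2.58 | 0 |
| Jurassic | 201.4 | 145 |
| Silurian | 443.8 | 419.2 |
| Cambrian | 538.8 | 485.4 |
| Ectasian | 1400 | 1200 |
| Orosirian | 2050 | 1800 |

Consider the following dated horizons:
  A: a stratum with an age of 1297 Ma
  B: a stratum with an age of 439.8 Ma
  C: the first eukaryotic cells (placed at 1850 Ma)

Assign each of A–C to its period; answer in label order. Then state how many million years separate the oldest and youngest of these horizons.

A — Ectasian; B — Silurian; C — Orosirian; span 1410.2 million years

A: 1297 Ma lies in 1400–1200 Ma, so Ectasian.
B: 439.8 Ma lies in 443.8–419.2 Ma, so Silurian.
C: 1850 Ma lies in 2050–1800 Ma, so Orosirian.
Oldest = 1850 Ma, youngest = 439.8 Ma → span 1410.2 Myr.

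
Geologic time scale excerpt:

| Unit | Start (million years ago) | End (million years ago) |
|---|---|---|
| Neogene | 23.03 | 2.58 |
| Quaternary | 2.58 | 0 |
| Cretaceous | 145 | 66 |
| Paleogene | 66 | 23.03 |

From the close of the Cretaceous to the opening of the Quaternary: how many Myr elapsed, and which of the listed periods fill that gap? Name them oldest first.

The Cretaceous closes at 66 Ma and the Quaternary opens at 2.58 Ma, so the interval is 66 − 2.58 = 63.42 Myr.
A period fits inside if it starts at or after 66 Ma and ends at or before 2.58 Ma; oldest first that gives Paleogene, Neogene.

63.42 million years; Paleogene, Neogene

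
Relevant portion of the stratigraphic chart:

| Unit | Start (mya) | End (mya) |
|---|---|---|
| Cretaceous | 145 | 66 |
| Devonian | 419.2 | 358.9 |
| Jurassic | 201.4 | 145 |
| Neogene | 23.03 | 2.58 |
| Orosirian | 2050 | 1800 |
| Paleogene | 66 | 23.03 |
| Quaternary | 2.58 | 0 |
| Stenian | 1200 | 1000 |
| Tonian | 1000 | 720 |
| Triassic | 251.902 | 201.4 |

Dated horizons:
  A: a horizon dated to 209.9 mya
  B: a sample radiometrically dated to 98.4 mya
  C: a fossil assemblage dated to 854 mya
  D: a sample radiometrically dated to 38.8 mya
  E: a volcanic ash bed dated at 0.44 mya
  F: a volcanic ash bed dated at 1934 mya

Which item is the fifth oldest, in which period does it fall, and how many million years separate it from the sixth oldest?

Sorted oldest-first by Ma: F (1934), C (854), A (209.9), B (98.4), D (38.8), E (0.44).
The fifth oldest is D at 38.8 Ma, which lies in 66–23.03 Ma: the Paleogene.
The sixth oldest is E at 0.44 Ma; separation = |38.8 − 0.44| = 38.36 Myr.

D, in the Paleogene; 38.36 million years to E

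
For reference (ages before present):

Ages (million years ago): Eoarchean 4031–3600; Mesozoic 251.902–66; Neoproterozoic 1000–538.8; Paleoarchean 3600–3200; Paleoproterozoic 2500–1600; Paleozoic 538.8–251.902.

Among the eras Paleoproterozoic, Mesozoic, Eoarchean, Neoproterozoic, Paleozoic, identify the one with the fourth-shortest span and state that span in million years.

Neoproterozoic, 461.2 million years

Durations: Paleoproterozoic 900; Mesozoic 185.902; Eoarchean 431; Neoproterozoic 461.2; Paleozoic 286.898 Myr.
Sorted shortest-first: Mesozoic (185.902), Paleozoic (286.898), Eoarchean (431), Neoproterozoic (461.2), Paleoproterozoic (900).
The fourth shortest is Neoproterozoic at 461.2 Myr.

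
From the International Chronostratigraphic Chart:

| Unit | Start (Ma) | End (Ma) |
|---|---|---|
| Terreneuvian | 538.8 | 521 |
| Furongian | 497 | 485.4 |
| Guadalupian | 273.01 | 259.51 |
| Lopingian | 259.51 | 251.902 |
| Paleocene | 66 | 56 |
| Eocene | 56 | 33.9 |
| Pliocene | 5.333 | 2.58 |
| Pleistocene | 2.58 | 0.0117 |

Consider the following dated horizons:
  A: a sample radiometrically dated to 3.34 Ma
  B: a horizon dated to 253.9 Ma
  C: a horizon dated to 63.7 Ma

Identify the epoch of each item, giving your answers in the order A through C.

A — Pliocene; B — Lopingian; C — Paleocene

A: 3.34 Ma lies in 5.333–2.58 Ma, so Pliocene.
B: 253.9 Ma lies in 259.51–251.902 Ma, so Lopingian.
C: 63.7 Ma lies in 66–56 Ma, so Paleocene.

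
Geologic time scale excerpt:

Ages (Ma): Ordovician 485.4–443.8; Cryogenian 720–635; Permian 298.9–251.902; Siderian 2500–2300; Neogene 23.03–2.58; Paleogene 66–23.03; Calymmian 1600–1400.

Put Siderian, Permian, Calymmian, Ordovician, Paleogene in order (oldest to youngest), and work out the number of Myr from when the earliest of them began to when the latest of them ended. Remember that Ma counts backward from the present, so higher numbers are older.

Siderian → Calymmian → Ordovician → Permian → Paleogene; total span 2476.97 Myr

Start ages (Ma): Siderian 2500, Calymmian 1600, Ordovician 485.4, Permian 298.9, Paleogene 66.
Ordered oldest to youngest: Siderian, Calymmian, Ordovician, Permian, Paleogene.
Span = 2500 − 23.03 = 2476.97 Myr.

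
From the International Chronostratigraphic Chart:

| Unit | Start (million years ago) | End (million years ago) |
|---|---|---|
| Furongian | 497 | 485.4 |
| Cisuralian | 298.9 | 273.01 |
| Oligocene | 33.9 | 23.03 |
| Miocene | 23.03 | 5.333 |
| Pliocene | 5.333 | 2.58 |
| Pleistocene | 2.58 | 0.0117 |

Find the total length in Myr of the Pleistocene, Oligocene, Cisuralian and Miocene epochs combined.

57.0253 million years

Each duration: Pleistocene = 2.5683; Oligocene = 10.87; Cisuralian = 25.89; Miocene = 17.697.
Sum: 2.5683 + 10.87 + 25.89 + 17.697 = 57.0253 Myr.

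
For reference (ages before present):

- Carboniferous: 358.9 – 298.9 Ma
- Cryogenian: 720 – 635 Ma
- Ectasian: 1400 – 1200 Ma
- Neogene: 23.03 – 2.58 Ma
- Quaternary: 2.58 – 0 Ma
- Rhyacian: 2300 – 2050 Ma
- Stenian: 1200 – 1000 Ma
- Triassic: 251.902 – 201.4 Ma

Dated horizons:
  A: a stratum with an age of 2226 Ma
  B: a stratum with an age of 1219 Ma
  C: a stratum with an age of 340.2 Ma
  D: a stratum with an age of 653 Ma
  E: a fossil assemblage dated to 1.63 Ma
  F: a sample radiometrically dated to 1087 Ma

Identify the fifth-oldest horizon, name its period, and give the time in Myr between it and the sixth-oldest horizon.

Sorted oldest-first by Ma: A (2226), B (1219), F (1087), D (653), C (340.2), E (1.63).
The fifth oldest is C at 340.2 Ma, which lies in 358.9–298.9 Ma: the Carboniferous.
The sixth oldest is E at 1.63 Ma; separation = |340.2 − 1.63| = 338.57 Myr.

C, in the Carboniferous; 338.57 million years to E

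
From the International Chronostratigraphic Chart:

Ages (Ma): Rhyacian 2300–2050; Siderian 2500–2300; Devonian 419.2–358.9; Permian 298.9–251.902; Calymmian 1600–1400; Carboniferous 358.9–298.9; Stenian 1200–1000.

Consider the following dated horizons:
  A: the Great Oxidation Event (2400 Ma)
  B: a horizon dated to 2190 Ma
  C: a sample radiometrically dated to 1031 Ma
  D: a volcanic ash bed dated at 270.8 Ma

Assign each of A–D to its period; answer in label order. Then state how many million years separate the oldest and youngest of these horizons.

A: 2400 Ma lies in 2500–2300 Ma, so Siderian.
B: 2190 Ma lies in 2300–2050 Ma, so Rhyacian.
C: 1031 Ma lies in 1200–1000 Ma, so Stenian.
D: 270.8 Ma lies in 298.9–251.902 Ma, so Permian.
Oldest = 2400 Ma, youngest = 270.8 Ma → span 2129.2 Myr.

A — Siderian; B — Rhyacian; C — Stenian; D — Permian; span 2129.2 million years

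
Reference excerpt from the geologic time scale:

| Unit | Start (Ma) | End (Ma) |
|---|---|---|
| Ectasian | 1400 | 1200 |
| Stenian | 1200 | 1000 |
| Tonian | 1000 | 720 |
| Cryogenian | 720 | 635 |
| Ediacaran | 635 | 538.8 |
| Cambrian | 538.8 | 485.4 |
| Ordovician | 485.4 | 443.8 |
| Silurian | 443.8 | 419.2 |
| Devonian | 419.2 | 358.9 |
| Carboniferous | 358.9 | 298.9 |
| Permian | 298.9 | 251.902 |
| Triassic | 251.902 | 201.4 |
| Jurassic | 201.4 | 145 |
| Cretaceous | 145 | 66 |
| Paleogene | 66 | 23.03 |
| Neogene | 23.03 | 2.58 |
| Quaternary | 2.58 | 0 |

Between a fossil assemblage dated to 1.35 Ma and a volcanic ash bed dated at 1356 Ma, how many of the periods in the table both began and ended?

The older date is 1356 Ma and the younger is 1.35 Ma.
Periods with start < 1356 and end > 1.35 Ma: Stenian (1200–1000), Tonian (1000–720), Cryogenian (720–635), Ediacaran (635–538.8), Cambrian (538.8–485.4), Ordovician (485.4–443.8), Silurian (443.8–419.2), Devonian (419.2–358.9), Carboniferous (358.9–298.9), Permian (298.9–251.902), Triassic (251.902–201.4), Jurassic (201.4–145), Cretaceous (145–66), Paleogene (66–23.03), Neogene (23.03–2.58).
That is 15 complete periods.

15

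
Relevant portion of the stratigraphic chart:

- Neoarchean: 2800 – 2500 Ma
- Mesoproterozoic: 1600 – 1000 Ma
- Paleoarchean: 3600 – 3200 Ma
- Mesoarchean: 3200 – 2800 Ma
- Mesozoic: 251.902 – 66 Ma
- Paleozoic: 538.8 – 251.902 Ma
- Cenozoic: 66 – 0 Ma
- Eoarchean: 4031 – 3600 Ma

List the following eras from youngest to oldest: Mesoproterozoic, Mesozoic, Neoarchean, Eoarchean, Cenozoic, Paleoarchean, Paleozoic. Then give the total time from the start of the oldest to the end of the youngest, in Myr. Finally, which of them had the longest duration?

Start ages (Ma): Eoarchean 4031, Paleoarchean 3600, Neoarchean 2800, Mesoproterozoic 1600, Paleozoic 538.8, Mesozoic 251.902, Cenozoic 66.
Ordered youngest to oldest: Cenozoic, Mesozoic, Paleozoic, Mesoproterozoic, Neoarchean, Paleoarchean, Eoarchean.
Span = 4031 − 0 = 4031 Myr.
Durations: Paleozoic 286.898, Neoarchean 300, Paleoarchean 400, Mesozoic 185.902, Cenozoic 66, Eoarchean 431, Mesoproterozoic 600 → longest is Mesoproterozoic (600 Myr).

Cenozoic, Mesozoic, Paleozoic, Mesoproterozoic, Neoarchean, Paleoarchean, Eoarchean; total span 4031 Myr; longest is Mesoproterozoic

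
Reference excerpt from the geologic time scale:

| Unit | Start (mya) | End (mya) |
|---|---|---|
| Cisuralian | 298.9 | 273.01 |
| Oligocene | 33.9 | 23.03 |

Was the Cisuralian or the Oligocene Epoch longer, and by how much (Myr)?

Cisuralian: 298.9 − 273.01 = 25.89 Myr.
Oligocene: 33.9 − 23.03 = 10.87 Myr.
Difference: 25.89 − 10.87 = 15.02 Myr, so the Cisuralian was longer.

Cisuralian, by 15.02 million years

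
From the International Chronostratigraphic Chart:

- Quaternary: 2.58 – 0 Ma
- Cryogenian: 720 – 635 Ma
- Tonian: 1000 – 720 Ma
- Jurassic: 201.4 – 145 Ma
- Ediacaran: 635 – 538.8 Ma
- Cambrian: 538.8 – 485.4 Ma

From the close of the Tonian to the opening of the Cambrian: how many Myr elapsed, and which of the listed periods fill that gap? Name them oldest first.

181.2 million years; Cryogenian, Ediacaran

The Tonian closes at 720 Ma and the Cambrian opens at 538.8 Ma, so the interval is 720 − 538.8 = 181.2 Myr.
A period fits inside if it starts at or after 720 Ma and ends at or before 538.8 Ma; oldest first that gives Cryogenian, Ediacaran.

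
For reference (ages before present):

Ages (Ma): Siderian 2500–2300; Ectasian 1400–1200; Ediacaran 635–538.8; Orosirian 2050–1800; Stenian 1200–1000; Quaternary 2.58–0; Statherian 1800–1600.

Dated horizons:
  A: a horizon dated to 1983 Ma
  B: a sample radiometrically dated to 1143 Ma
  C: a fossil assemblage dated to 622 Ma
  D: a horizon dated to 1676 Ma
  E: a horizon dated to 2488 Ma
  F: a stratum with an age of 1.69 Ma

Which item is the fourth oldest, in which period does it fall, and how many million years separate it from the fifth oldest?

B, in the Stenian; 521 million years to C

Larger Ma means older, so oldest first: E 2488 > A 1983 > D 1676 > B 1143 > C 622 > F 1.69.
Counting 4 along gives B (1143 Ma); the excerpt puts that inside the Stenian, 1200–1000 Ma.
Next in line is C (622 Ma), and 1143 − 622 = 521 Myr.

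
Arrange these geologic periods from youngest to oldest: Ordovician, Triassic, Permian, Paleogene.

Paleogene → Triassic → Permian → Ordovician

Era membership (oldest first within each) — Paleozoic: Ordovician, Permian; Mesozoic: Triassic; Cenozoic: Paleogene. Paleozoic precedes Mesozoic, which precedes Cenozoic. Concatenating the groups in that era order and then reversing gives youngest to oldest.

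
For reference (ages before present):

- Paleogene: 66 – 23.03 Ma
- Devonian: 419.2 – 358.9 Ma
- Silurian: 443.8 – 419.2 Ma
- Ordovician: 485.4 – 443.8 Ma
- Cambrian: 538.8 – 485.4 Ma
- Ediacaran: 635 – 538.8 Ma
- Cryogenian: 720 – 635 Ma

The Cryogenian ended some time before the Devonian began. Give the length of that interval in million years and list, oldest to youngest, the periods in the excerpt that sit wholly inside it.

215.8 million years; Ediacaran, Cambrian, Ordovician, Silurian

The Cryogenian closes at 635 Ma and the Devonian opens at 419.2 Ma, so the interval is 635 − 419.2 = 215.8 Myr.
A period fits inside if it starts at or after 635 Ma and ends at or before 419.2 Ma; oldest first that gives Ediacaran, Cambrian, Ordovician, Silurian.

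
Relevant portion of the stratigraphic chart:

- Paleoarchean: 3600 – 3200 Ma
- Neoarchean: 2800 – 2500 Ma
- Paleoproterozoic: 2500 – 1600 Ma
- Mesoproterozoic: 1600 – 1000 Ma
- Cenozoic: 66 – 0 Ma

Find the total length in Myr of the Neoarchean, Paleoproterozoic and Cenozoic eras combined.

Each duration: Neoarchean = 300; Paleoproterozoic = 900; Cenozoic = 66.
Sum: 300 + 900 + 66 = 1266 Myr.

1266 million years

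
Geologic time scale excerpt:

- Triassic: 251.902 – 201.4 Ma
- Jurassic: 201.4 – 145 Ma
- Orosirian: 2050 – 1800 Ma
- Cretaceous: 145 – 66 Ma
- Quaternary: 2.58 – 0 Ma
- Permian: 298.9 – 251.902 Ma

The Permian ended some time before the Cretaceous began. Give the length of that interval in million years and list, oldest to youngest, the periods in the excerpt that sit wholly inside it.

106.902 million years; Triassic, Jurassic

The Permian closes at 251.902 Ma and the Cretaceous opens at 145 Ma, so the interval is 251.902 − 145 = 106.902 Myr.
A period fits inside if it starts at or after 251.902 Ma and ends at or before 145 Ma; oldest first that gives Triassic, Jurassic.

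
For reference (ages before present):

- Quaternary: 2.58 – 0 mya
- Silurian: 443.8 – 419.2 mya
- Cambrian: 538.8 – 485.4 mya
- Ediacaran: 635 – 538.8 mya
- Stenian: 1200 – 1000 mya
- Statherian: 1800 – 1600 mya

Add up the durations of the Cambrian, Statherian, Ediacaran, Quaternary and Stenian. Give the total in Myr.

552.18 million years

Duration is start − end for each: (538.8 − 485.4) + (1800 − 1600) + (635 − 538.8) + (2.58 − 0) + (1200 − 1000).
That is 53.4 + 200 + 96.2 + 2.58 + 200, which totals 552.18 million years.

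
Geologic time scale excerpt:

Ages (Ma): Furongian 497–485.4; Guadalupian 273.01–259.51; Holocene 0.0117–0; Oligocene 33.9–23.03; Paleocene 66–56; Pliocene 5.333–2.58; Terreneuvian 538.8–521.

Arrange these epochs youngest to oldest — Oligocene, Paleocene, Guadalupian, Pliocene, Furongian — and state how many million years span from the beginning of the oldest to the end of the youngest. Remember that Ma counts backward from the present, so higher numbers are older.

From the excerpt: Oligocene 33.9–23.03; Paleocene 66–56; Guadalupian 273.01–259.51; Pliocene 5.333–2.58; Furongian 497–485.4 (Ma).
Larger Ma is earlier, so the oldest is Furongian and the youngest is Pliocene; youngest to oldest: Pliocene, Oligocene, Paleocene, Guadalupian, Furongian.
Oldest start 497 minus youngest end 2.58 gives 494.42 Myr overall.

Pliocene → Oligocene → Paleocene → Guadalupian → Furongian; total span 494.42 Myr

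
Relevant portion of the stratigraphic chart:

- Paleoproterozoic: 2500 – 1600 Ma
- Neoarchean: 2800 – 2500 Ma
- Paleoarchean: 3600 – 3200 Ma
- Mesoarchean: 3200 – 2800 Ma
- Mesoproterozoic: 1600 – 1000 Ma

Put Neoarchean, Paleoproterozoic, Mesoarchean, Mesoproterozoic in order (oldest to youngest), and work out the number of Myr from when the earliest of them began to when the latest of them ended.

Mesoarchean → Neoarchean → Paleoproterozoic → Mesoproterozoic; total span 2200 Myr

Start ages (Ma): Mesoarchean 3200, Neoarchean 2800, Paleoproterozoic 2500, Mesoproterozoic 1600.
Ordered oldest to youngest: Mesoarchean, Neoarchean, Paleoproterozoic, Mesoproterozoic.
Span = 3200 − 1000 = 2200 Myr.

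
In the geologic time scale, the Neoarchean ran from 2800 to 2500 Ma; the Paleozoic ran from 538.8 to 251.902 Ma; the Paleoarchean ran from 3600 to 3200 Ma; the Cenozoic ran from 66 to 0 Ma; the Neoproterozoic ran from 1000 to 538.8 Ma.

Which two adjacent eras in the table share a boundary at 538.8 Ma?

Neoproterozoic and Paleozoic

The Neoproterozoic ends at 538.8 Ma and the Paleozoic begins at 538.8 Ma, so they share that boundary.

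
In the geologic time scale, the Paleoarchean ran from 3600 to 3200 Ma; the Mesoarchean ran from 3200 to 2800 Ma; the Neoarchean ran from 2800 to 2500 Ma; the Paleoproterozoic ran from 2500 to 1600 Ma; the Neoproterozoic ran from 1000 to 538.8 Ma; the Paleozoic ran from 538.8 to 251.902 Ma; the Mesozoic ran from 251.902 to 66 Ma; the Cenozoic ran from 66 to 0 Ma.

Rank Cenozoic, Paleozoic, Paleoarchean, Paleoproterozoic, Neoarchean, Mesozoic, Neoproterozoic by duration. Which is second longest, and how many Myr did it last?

Start − end for each: Cenozoic 66 − 0 = 66; Paleozoic 538.8 − 251.902 = 286.898; Paleoarchean 3600 − 3200 = 400; Paleoproterozoic 2500 − 1600 = 900; Neoarchean 2800 − 2500 = 300; Mesozoic 251.902 − 66 = 185.902; Neoproterozoic 1000 − 538.8 = 461.2.
Ranking these from longest: Paleoproterozoic > Neoproterozoic > Paleoarchean > Neoarchean > Paleozoic > Mesozoic > Cenozoic.
Position 2 in that ranking is Neoproterozoic, which lasted 461.2 Myr.

Neoproterozoic, 461.2 million years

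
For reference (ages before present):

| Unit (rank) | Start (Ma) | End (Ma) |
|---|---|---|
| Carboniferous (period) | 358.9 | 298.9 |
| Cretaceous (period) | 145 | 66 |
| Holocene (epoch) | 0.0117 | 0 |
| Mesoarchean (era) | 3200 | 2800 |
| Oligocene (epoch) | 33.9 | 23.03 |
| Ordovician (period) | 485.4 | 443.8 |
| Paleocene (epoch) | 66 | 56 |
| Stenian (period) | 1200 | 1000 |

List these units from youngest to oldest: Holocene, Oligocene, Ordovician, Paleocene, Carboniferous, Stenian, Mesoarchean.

Sorting by start age (ascending Ma, since larger Ma = older): Holocene start 0.0117, Oligocene start 33.9, Paleocene start 66, Carboniferous start 358.9, Ordovician start 485.4, Stenian start 1200, Mesoarchean start 3200.

Holocene, Oligocene, Paleocene, Carboniferous, Ordovician, Stenian, Mesoarchean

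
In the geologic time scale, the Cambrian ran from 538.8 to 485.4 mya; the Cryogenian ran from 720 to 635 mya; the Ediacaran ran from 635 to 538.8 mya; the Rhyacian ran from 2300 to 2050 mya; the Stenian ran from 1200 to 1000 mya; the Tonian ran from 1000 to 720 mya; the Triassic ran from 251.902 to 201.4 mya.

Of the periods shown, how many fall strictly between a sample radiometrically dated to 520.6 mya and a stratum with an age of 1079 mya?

1079 Ma sits inside the Stenian (1200–1000) and 520.6 Ma inside the Cambrian (538.8–485.4); neither of those is wholly between the two dates.
The listed periods lying completely between them are Tonian, Cryogenian, Ediacaran — 3 in all.

3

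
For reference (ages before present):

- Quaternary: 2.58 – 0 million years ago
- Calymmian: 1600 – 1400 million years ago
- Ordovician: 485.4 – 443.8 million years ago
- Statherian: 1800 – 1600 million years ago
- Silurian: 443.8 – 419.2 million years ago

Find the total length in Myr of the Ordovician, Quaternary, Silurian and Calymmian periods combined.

Duration is start − end for each: (485.4 − 443.8) + (2.58 − 0) + (443.8 − 419.2) + (1600 − 1400).
That is 41.6 + 2.58 + 24.6 + 200, which totals 268.78 million years.

268.78 million years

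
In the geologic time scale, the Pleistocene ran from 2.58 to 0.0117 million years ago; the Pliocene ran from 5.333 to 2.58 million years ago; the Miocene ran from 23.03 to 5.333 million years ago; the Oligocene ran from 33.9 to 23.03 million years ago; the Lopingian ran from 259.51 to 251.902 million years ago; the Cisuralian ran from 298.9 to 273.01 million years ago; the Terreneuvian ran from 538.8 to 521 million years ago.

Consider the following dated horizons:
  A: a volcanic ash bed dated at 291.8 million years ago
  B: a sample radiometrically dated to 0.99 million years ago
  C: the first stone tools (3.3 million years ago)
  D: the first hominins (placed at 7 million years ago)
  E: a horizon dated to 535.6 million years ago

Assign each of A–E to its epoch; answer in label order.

Match each age against the start–end ranges in the excerpt: A = 291.8 Ma → Cisuralian (298.9–273.01); B = 0.99 Ma → Pleistocene (2.58–0.0117); C = 3.3 Ma → Pliocene (5.333–2.58); D = 7 Ma → Miocene (23.03–5.333); E = 535.6 Ma → Terreneuvian (538.8–521).

A — Cisuralian; B — Pleistocene; C — Pliocene; D — Miocene; E — Terreneuvian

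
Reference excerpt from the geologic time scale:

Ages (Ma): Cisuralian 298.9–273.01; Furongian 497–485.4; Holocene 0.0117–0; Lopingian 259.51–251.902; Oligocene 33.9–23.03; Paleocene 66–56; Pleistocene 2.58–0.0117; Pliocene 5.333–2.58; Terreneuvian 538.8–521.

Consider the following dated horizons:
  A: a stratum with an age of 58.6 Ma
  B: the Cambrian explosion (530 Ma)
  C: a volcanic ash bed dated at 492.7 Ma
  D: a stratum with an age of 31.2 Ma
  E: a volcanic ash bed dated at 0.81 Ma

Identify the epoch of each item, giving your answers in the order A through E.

A — Paleocene; B — Terreneuvian; C — Furongian; D — Oligocene; E — Pleistocene

A: 58.6 Ma lies in 66–56 Ma, so Paleocene.
B: 530 Ma lies in 538.8–521 Ma, so Terreneuvian.
C: 492.7 Ma lies in 497–485.4 Ma, so Furongian.
D: 31.2 Ma lies in 33.9–23.03 Ma, so Oligocene.
E: 0.81 Ma lies in 2.58–0.0117 Ma, so Pleistocene.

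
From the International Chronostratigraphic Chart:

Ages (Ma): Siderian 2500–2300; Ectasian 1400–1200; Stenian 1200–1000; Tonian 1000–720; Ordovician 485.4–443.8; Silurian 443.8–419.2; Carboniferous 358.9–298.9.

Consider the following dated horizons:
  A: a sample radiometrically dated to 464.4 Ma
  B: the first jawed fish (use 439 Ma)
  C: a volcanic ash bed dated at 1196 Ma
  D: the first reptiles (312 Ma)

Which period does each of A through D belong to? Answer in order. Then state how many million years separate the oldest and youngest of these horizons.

A — Ordovician; B — Silurian; C — Stenian; D — Carboniferous; span 884 million years

Match each age against the start–end ranges in the excerpt: A = 464.4 Ma → Ordovician (485.4–443.8); B = 439 Ma → Silurian (443.8–419.2); C = 1196 Ma → Stenian (1200–1000); D = 312 Ma → Carboniferous (358.9–298.9).
The largest age is 1196 Ma and the smallest is 312 Ma; their difference is 884 Myr.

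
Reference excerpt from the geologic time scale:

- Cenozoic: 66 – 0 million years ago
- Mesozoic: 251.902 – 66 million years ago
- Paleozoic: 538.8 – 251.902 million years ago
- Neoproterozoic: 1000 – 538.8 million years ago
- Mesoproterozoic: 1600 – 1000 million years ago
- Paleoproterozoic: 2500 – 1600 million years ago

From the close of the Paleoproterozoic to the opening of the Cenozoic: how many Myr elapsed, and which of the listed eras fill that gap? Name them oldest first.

1534 million years; Mesoproterozoic, Neoproterozoic, Paleozoic, Mesozoic

The Paleoproterozoic closes at 1600 Ma and the Cenozoic opens at 66 Ma, so the interval is 1600 − 66 = 1534 Myr.
An era fits inside if it starts at or after 1600 Ma and ends at or before 66 Ma; oldest first that gives Mesoproterozoic, Neoproterozoic, Paleozoic, Mesozoic.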